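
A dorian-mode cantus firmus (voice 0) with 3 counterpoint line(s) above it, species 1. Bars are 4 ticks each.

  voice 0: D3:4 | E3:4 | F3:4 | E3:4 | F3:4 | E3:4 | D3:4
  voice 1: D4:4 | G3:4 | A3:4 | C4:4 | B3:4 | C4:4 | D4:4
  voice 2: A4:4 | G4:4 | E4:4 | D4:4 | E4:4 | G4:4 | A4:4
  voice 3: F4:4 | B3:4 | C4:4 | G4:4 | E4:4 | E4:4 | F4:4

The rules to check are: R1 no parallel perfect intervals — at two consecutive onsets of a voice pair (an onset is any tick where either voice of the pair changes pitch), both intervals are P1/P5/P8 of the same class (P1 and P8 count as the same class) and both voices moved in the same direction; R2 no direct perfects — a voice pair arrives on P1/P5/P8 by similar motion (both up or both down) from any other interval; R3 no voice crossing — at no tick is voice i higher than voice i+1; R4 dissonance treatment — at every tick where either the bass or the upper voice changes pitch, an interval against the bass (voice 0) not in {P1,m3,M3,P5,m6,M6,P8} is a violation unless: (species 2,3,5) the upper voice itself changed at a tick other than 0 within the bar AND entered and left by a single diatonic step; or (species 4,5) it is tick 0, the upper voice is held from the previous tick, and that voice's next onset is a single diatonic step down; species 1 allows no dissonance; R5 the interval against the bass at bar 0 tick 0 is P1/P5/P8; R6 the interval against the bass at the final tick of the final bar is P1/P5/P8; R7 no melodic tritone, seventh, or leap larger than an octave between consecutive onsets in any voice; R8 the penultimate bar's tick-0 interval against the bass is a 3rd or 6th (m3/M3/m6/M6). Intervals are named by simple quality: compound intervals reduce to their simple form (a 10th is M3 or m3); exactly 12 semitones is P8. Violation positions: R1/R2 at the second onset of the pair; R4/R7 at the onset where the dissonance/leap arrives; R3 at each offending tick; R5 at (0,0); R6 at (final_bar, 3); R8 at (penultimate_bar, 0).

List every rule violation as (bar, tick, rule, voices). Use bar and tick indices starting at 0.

bar 0: v0=D3 v1=D4 v2=A4 v3=F4 downbeat m3
bar 1: v0=E3 v1=G3 v2=G4 v3=B3 downbeat P5
bar 2: v0=F3 v1=A3 v2=E4 v3=C4 downbeat P5
bar 3: v0=E3 v1=C4 v2=D4 v3=G4 downbeat m3
bar 4: v0=F3 v1=B3 v2=E4 v3=E4 downbeat M7
bar 5: v0=E3 v1=C4 v2=G4 v3=E4 downbeat P8
bar 6: v0=D3 v1=D4 v2=A4 v3=F4 downbeat m3
  -> R3 @ bar 0 tick 0 v(2, 3): A4 above F4
  -> R5 @ bar 0 tick 0 v(0, 3): opens on m3
  -> R3 @ bar 0 tick 1 v(2, 3): A4 above F4
  -> R3 @ bar 0 tick 2 v(2, 3): A4 above F4
  -> R3 @ bar 0 tick 3 v(2, 3): A4 above F4
  -> R2 @ bar 1 tick 0 v(1, 2): D4/A4 P5 -> G3/G4 P8 similar
  -> R3 @ bar 1 tick 0 v(2, 3): G4 above B3
  -> R7 @ bar 1 tick 0 v(3,): F4->B3 leap 6st
  -> R3 @ bar 1 tick 1 v(2, 3): G4 above B3
  -> R3 @ bar 1 tick 2 v(2, 3): G4 above B3
  -> R3 @ bar 1 tick 3 v(2, 3): G4 above B3
  -> R1 @ bar 2 tick 0 v(0, 3): E3/B3 P5 -> F3/C4 P5 similar
  -> R3 @ bar 2 tick 0 v(2, 3): E4 above C4
  -> R4 @ bar 2 tick 0 v(0, 2): F3/E4 M7 untreated
  -> R3 @ bar 2 tick 1 v(2, 3): E4 above C4
  -> R3 @ bar 2 tick 2 v(2, 3): E4 above C4
  -> R3 @ bar 2 tick 3 v(2, 3): E4 above C4
  -> R2 @ bar 3 tick 0 v(1, 3): A3/C4 m3 -> C4/G4 P5 similar
  -> R4 @ bar 3 tick 0 v(0, 2): E3/D4 m7 untreated
  -> R4 @ bar 4 tick 0 v(0, 1): F3/B3 TT untreated
  -> R4 @ bar 4 tick 0 v(0, 2): F3/E4 M7 untreated
  -> R4 @ bar 4 tick 0 v(0, 3): F3/E4 M7 untreated
  -> R2 @ bar 5 tick 0 v(1, 2): B3/E4 P4 -> C4/G4 P5 similar
  -> R3 @ bar 5 tick 0 v(2, 3): G4 above E4
  -> R8 @ bar 5 tick 0 v(0, 3): penult P8 not 3rd/6th
  -> R3 @ bar 5 tick 1 v(2, 3): G4 above E4
  -> R3 @ bar 5 tick 2 v(2, 3): G4 above E4
  -> R3 @ bar 5 tick 3 v(2, 3): G4 above E4
  -> R1 @ bar 6 tick 0 v(1, 2): C4/G4 P5 -> D4/A4 P5 similar
  -> R3 @ bar 6 tick 0 v(2, 3): A4 above F4
  -> R3 @ bar 6 tick 1 v(2, 3): A4 above F4
  -> R3 @ bar 6 tick 2 v(2, 3): A4 above F4
  -> R3 @ bar 6 tick 3 v(2, 3): A4 above F4
  -> R6 @ bar 6 tick 3 v(0, 3): closes on m3

(0, 0, R3, (2, 3))
(0, 0, R5, (0, 3))
(0, 1, R3, (2, 3))
(0, 2, R3, (2, 3))
(0, 3, R3, (2, 3))
(1, 0, R2, (1, 2))
(1, 0, R3, (2, 3))
(1, 0, R7, (3,))
(1, 1, R3, (2, 3))
(1, 2, R3, (2, 3))
(1, 3, R3, (2, 3))
(2, 0, R1, (0, 3))
(2, 0, R3, (2, 3))
(2, 0, R4, (0, 2))
(2, 1, R3, (2, 3))
(2, 2, R3, (2, 3))
(2, 3, R3, (2, 3))
(3, 0, R2, (1, 3))
(3, 0, R4, (0, 2))
(4, 0, R4, (0, 1))
(4, 0, R4, (0, 2))
(4, 0, R4, (0, 3))
(5, 0, R2, (1, 2))
(5, 0, R3, (2, 3))
(5, 0, R8, (0, 3))
(5, 1, R3, (2, 3))
(5, 2, R3, (2, 3))
(5, 3, R3, (2, 3))
(6, 0, R1, (1, 2))
(6, 0, R3, (2, 3))
(6, 1, R3, (2, 3))
(6, 2, R3, (2, 3))
(6, 3, R3, (2, 3))
(6, 3, R6, (0, 3))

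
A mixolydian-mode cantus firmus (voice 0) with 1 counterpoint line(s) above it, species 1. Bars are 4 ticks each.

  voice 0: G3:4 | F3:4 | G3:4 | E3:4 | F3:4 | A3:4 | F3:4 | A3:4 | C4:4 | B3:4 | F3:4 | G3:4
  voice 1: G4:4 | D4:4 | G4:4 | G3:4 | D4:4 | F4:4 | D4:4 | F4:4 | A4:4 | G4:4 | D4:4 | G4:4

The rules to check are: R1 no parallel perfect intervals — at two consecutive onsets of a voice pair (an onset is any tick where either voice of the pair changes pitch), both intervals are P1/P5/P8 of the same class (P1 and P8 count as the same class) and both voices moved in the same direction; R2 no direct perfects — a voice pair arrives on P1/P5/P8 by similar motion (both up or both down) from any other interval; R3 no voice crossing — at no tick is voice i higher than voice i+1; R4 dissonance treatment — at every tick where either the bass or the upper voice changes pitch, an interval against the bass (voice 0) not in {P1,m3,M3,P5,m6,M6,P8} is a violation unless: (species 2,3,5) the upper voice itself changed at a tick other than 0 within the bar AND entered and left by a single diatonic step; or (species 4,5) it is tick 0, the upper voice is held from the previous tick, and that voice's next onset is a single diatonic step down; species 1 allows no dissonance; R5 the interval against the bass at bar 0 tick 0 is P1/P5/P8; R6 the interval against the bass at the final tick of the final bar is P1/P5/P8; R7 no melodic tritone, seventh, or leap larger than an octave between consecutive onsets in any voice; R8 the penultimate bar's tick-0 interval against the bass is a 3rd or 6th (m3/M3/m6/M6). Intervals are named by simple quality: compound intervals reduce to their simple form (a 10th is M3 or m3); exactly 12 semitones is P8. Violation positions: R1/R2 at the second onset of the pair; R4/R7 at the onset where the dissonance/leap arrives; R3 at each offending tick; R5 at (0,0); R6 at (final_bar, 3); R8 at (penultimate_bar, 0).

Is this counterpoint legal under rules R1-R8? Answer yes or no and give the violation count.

No (3 violations)

bar 0: v0=G3 v1=G4 (P8)
bar 1: v0=F3 v1=D4 (M6)
bar 2: v0=G3 v1=G4 (P8)
bar 3: v0=E3 v1=G3 (m3)
bar 4: v0=F3 v1=D4 (M6)
bar 5: v0=A3 v1=F4 (m6)
bar 6: v0=F3 v1=D4 (M6)
bar 7: v0=A3 v1=F4 (m6)
bar 8: v0=C4 v1=A4 (M6)
bar 9: v0=B3 v1=G4 (m6)
bar 10: v0=F3 v1=D4 (M6)
bar 11: v0=G3 v1=G4 (P8)
  R2 @ bar2.0: F3/D4 M6 -> G3/G4 P8 similar
  R7 @ bar10.0: B3->F3 leap 6st
  R2 @ bar11.0: F3/D4 M6 -> G3/G4 P8 similar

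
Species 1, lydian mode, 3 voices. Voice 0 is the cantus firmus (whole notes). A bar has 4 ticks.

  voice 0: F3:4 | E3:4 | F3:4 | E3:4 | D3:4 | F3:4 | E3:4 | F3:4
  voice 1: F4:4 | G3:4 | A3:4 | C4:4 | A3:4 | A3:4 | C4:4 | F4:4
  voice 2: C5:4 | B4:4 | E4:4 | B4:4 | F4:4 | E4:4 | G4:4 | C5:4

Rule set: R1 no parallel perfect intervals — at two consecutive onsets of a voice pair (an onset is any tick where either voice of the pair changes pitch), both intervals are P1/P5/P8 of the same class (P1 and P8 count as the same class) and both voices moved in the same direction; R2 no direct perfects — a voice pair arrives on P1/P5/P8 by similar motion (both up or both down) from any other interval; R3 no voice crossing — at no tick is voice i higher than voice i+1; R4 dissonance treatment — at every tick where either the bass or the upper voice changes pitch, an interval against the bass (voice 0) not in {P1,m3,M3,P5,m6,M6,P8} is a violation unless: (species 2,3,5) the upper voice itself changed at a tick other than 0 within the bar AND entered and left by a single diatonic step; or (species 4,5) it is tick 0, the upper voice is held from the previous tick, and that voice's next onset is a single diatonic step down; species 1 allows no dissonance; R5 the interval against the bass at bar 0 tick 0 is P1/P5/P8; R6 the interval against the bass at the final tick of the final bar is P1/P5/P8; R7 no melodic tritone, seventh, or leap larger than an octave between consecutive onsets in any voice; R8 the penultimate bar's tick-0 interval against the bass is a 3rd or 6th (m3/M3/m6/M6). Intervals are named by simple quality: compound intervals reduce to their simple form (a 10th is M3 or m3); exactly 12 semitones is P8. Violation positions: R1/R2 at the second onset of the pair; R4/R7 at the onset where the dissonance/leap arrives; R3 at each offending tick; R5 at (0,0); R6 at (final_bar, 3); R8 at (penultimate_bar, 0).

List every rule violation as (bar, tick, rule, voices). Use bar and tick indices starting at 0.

bar 0: v0=F3 v1=F4 v2=C5 downbeat P5
bar 1: v0=E3 v1=G3 v2=B4 downbeat P5
bar 2: v0=F3 v1=A3 v2=E4 downbeat M7
bar 3: v0=E3 v1=C4 v2=B4 downbeat P5
bar 4: v0=D3 v1=A3 v2=F4 downbeat m3
bar 5: v0=F3 v1=A3 v2=E4 downbeat M7
bar 6: v0=E3 v1=C4 v2=G4 downbeat m3
bar 7: v0=F3 v1=F4 v2=C5 downbeat P5
  -> R1 @ bar 1 tick 0 v(0, 2): F3/C5 P5 -> E3/B4 P5 similar
  -> R7 @ bar 1 tick 0 v(1,): F4->G3 leap 10st
  -> R4 @ bar 2 tick 0 v(0, 2): F3/E4 M7 untreated
  -> R2 @ bar 4 tick 0 v(0, 1): E3/C4 m6 -> D3/A3 P5 similar
  -> R7 @ bar 4 tick 0 v(2,): B4->F4 leap 6st
  -> R4 @ bar 5 tick 0 v(0, 2): F3/E4 M7 untreated
  -> R1 @ bar 6 tick 0 v(1, 2): A3/E4 P5 -> C4/G4 P5 similar
  -> R1 @ bar 7 tick 0 v(1, 2): C4/G4 P5 -> F4/C5 P5 similar
  -> R2 @ bar 7 tick 0 v(0, 1): E3/C4 m6 -> F3/F4 P8 similar
  -> R2 @ bar 7 tick 0 v(0, 2): E3/G4 m3 -> F3/C5 P5 similar

(1, 0, R1, (0, 2))
(1, 0, R7, (1,))
(2, 0, R4, (0, 2))
(4, 0, R2, (0, 1))
(4, 0, R7, (2,))
(5, 0, R4, (0, 2))
(6, 0, R1, (1, 2))
(7, 0, R1, (1, 2))
(7, 0, R2, (0, 1))
(7, 0, R2, (0, 2))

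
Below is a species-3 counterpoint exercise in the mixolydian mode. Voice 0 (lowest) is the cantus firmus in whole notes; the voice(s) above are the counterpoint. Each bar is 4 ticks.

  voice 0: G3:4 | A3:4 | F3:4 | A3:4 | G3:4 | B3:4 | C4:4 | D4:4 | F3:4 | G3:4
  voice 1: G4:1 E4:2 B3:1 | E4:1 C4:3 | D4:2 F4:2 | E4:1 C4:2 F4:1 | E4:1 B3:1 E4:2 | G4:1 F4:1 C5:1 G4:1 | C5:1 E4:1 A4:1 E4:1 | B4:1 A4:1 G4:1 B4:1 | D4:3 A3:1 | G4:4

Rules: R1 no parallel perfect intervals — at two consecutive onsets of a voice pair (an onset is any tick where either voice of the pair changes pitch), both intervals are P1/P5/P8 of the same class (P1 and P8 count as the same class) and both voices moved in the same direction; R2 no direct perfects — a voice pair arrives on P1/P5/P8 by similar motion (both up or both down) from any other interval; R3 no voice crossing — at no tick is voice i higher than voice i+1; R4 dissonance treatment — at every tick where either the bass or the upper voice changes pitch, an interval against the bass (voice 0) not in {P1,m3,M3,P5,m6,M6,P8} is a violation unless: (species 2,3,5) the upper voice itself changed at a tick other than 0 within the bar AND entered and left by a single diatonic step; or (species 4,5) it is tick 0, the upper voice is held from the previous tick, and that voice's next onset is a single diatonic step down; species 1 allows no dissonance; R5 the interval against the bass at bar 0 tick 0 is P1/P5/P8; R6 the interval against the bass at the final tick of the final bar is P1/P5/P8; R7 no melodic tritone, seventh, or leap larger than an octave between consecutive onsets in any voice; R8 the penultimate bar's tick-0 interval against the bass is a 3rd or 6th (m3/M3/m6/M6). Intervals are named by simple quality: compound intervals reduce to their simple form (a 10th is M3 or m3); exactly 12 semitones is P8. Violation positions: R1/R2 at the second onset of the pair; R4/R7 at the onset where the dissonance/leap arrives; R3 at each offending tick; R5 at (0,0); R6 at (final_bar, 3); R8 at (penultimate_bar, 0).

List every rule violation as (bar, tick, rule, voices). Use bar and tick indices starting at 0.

bar 0: v0=G3 v1=G4 downbeat P8
bar 1: v0=A3 v1=E4 downbeat P5
bar 2: v0=F3 v1=D4 downbeat M6
bar 3: v0=A3 v1=E4 downbeat P5
bar 4: v0=G3 v1=E4 downbeat M6
bar 5: v0=B3 v1=G4 downbeat m6
bar 6: v0=C4 v1=C5 downbeat P8
bar 7: v0=D4 v1=B4 downbeat M6
bar 8: v0=F3 v1=D4 downbeat M6
bar 9: v0=G3 v1=G4 downbeat P8
  -> R2 @ bar 1 tick 0 v(0, 1): G3/B3 M3 -> A3/E4 P5 similar
  -> R4 @ bar 5 tick 1 v(0, 1): B3/F4 TT untreated
  -> R4 @ bar 5 tick 2 v(0, 1): B3/C5 m2 untreated
  -> R2 @ bar 6 tick 0 v(0, 1): B3/G4 m6 -> C4/C5 P8 similar
  -> R4 @ bar 7 tick 2 v(0, 1): D4/G4 P4 untreated
  -> R2 @ bar 9 tick 0 v(0, 1): F3/A3 M3 -> G3/G4 P8 similar
  -> R7 @ bar 9 tick 0 v(1,): A3->G4 leap 10st

(1, 0, R2, (0, 1))
(5, 1, R4, (0, 1))
(5, 2, R4, (0, 1))
(6, 0, R2, (0, 1))
(7, 2, R4, (0, 1))
(9, 0, R2, (0, 1))
(9, 0, R7, (1,))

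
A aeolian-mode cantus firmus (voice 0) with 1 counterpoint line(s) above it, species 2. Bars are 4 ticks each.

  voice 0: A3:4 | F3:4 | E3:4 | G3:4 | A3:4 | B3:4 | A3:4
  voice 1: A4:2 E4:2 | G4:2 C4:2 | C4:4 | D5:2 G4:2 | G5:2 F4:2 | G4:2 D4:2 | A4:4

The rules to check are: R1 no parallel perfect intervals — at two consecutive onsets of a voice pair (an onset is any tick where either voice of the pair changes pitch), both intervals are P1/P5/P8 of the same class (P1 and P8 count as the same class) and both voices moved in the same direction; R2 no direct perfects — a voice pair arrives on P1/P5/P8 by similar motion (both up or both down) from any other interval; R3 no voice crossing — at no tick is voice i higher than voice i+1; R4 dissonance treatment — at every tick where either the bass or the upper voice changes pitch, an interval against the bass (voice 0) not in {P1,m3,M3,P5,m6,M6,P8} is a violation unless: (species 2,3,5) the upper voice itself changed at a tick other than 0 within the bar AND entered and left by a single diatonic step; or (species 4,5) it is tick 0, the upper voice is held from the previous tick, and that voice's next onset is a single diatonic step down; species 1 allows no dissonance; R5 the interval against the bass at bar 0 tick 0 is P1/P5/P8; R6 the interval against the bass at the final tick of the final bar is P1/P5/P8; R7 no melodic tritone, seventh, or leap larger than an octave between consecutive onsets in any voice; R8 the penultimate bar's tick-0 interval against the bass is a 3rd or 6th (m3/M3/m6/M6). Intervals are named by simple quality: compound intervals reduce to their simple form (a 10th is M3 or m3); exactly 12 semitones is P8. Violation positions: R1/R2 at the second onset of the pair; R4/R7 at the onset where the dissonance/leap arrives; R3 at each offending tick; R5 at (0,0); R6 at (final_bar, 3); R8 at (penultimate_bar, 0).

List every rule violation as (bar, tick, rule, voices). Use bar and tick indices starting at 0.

bar 0: v0=A3 v1=A4 downbeat P8
bar 1: v0=F3 v1=G4 downbeat M2
bar 2: v0=E3 v1=C4 downbeat m6
bar 3: v0=G3 v1=D5 downbeat P5
bar 4: v0=A3 v1=G5 downbeat m7
bar 5: v0=B3 v1=G4 downbeat m6
bar 6: v0=A3 v1=A4 downbeat P8
  -> R4 @ bar 1 tick 0 v(0, 1): F3/G4 M2 untreated
  -> R2 @ bar 3 tick 0 v(0, 1): E3/C4 m6 -> G3/D5 P5 similar
  -> R7 @ bar 3 tick 0 v(1,): C4->D5 leap 14st
  -> R4 @ bar 4 tick 0 v(0, 1): A3/G5 m7 untreated
  -> R7 @ bar 4 tick 2 v(1,): G5->F4 leap 14st

(1, 0, R4, (0, 1))
(3, 0, R2, (0, 1))
(3, 0, R7, (1,))
(4, 0, R4, (0, 1))
(4, 2, R7, (1,))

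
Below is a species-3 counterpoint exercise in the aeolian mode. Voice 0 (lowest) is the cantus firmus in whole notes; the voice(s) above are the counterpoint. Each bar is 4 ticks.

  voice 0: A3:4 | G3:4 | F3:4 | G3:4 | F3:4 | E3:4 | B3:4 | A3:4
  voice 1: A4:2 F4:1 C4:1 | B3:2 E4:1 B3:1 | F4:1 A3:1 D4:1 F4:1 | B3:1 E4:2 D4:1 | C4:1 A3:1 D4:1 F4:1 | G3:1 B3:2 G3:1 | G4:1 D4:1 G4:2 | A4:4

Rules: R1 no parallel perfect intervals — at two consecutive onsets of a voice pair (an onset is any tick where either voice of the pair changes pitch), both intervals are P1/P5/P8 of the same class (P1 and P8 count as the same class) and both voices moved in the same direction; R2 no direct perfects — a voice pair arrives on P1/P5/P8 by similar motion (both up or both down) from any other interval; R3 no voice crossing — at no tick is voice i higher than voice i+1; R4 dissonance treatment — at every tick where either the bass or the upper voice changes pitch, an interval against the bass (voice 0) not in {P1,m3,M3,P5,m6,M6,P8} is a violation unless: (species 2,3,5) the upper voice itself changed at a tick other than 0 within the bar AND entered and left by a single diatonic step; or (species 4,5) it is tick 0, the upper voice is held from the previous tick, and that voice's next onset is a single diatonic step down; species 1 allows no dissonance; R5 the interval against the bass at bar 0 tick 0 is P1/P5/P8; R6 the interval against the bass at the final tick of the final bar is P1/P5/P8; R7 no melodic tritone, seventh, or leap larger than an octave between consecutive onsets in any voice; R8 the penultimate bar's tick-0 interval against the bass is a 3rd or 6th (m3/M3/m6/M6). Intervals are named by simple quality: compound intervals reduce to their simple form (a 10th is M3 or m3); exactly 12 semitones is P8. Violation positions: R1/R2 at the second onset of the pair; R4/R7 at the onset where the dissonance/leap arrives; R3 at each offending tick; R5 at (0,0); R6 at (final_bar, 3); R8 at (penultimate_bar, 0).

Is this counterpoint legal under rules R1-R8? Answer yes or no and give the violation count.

No (4 violations)

bar 0: v0=A3 v1=A4 (P8)
bar 1: v0=G3 v1=B3 (M3)
bar 2: v0=F3 v1=F4 (P8)
bar 3: v0=G3 v1=B3 (M3)
bar 4: v0=F3 v1=C4 (P5)
bar 5: v0=E3 v1=G3 (m3)
bar 6: v0=B3 v1=G4 (m6)
bar 7: v0=A3 v1=A4 (P8)
  R7 @ bar2.0: B3->F4 leap 6st
  R7 @ bar3.0: F4->B3 leap 6st
  R1 @ bar4.0: G3/D4 P5 -> F3/C4 P5 similar
  R7 @ bar5.0: F4->G3 leap 10st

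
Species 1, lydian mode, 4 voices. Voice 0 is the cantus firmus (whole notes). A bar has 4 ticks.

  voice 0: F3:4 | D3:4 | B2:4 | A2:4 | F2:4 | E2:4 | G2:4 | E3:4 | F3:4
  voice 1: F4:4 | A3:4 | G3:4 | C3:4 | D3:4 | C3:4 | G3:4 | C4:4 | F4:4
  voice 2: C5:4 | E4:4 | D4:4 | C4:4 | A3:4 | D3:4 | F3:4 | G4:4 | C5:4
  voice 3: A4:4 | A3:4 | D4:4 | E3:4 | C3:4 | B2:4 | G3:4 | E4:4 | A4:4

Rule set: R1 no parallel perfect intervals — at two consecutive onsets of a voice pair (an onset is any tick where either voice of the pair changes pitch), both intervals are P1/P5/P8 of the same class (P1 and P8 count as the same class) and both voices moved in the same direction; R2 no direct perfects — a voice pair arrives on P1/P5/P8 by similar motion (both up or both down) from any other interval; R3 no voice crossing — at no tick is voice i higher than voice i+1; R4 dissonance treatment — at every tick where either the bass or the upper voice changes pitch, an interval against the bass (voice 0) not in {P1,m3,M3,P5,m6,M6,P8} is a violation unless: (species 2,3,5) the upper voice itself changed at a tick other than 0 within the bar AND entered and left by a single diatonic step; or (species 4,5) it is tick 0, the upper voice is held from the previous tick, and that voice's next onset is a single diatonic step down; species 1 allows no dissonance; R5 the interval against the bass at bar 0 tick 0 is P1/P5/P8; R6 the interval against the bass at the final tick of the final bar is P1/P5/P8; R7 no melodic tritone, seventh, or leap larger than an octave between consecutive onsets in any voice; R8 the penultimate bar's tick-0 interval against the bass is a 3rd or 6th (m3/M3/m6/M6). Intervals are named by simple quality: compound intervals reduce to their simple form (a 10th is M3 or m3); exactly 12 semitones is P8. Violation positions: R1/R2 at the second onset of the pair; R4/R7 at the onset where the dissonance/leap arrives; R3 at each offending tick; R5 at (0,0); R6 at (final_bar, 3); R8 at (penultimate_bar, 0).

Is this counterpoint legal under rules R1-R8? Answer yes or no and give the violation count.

bar 0: v0=F3 v1=F4 v2=C5 v3=A4 (M3)
bar 1: v0=D3 v1=A3 v2=E4 v3=A3 (P5)
bar 2: v0=B2 v1=G3 v2=D4 v3=D4 (m3)
bar 3: v0=A2 v1=C3 v2=C4 v3=E3 (P5)
bar 4: v0=F2 v1=D3 v2=A3 v3=C3 (P5)
bar 5: v0=E2 v1=C3 v2=D3 v3=B2 (P5)
bar 6: v0=G2 v1=G3 v2=F3 v3=G3 (P8)
bar 7: v0=E3 v1=C4 v2=G4 v3=E4 (P8)
bar 8: v0=F3 v1=F4 v2=C5 v3=A4 (M3)
  R3 @ bar0.0: C5 above A4
  R5 @ bar0.0: opens on M3
  R3 @ bar0.1: C5 above A4
  R3 @ bar0.2: C5 above A4
  R3 @ bar0.3: C5 above A4
  R1 @ bar1.0: F4/C5 P5 -> A3/E4 P5 similar
  R2 @ bar1.0: F3/F4 P8 -> D3/A3 P5 similar
  R2 @ bar1.0: F3/A4 M3 -> D3/A3 P5 similar
  R2 @ bar1.0: F4/A4 M3 -> A3/A3 P1 similar
  R2 @ bar1.0: C5/A4 m3 -> E4/A3 P5 similar
  R3 @ bar1.0: E4 above A3
  R4 @ bar1.0: D3/E4 M2 untreated
  R3 @ bar1.1: E4 above A3
  R3 @ bar1.2: E4 above A3
  R3 @ bar1.3: E4 above A3
  R1 @ bar2.0: A3/E4 P5 -> G3/D4 P5 similar
  R2 @ bar3.0: B2/D4 m3 -> A2/E3 P5 similar
  R2 @ bar3.0: G3/D4 P5 -> C3/C4 P8 similar
  R3 @ bar3.0: C4 above E3
  R7 @ bar3.0: D4->E3 leap 10st
  R3 @ bar3.1: C4 above E3
  R3 @ bar3.2: C4 above E3
  R3 @ bar3.3: C4 above E3
  R1 @ bar4.0: A2/E3 P5 -> F2/C3 P5 similar
  R3 @ bar4.0: A3 above C3
  R3 @ bar4.1: A3 above C3
  R3 @ bar4.2: A3 above C3
  R3 @ bar4.3: A3 above C3
  R1 @ bar5.0: F2/C3 P5 -> E2/B2 P5 similar
  R3 @ bar5.0: D3 above B2
  R4 @ bar5.0: E2/D3 m7 untreated
  R3 @ bar5.1: D3 above B2
  R3 @ bar5.2: D3 above B2
  R3 @ bar5.3: D3 above B2
  R2 @ bar6.0: E2/C3 m6 -> G2/G3 P8 similar
  R2 @ bar6.0: E2/B2 P5 -> G2/G3 P8 similar
  R2 @ bar6.0: C3/B2 m2 -> G3/G3 P1 similar
  R3 @ bar6.0: G3 above F3
  R4 @ bar6.0: G2/F3 m7 untreated
  R3 @ bar6.1: G3 above F3
  R3 @ bar6.2: G3 above F3
  R3 @ bar6.3: G3 above F3
  R1 @ bar7.0: G2/G3 P8 -> E3/E4 P8 similar
  R2 @ bar7.0: G3/F3 M2 -> C4/G4 P5 similar
  R3 @ bar7.0: G4 above E4
  R7 @ bar7.0: F3->G4 leap 14st
  R8 @ bar7.0: penult P8 not 3rd/6th
  R3 @ bar7.1: G4 above E4
  R3 @ bar7.2: G4 above E4
  R3 @ bar7.3: G4 above E4
  R1 @ bar8.0: C4/G4 P5 -> F4/C5 P5 similar
  R2 @ bar8.0: E3/C4 m6 -> F3/F4 P8 similar
  R2 @ bar8.0: E3/G4 m3 -> F3/C5 P5 similar
  R3 @ bar8.0: C5 above A4
  R3 @ bar8.1: C5 above A4
  R3 @ bar8.2: C5 above A4
  R3 @ bar8.3: C5 above A4
  R6 @ bar8.3: closes on M3

No (58 violations)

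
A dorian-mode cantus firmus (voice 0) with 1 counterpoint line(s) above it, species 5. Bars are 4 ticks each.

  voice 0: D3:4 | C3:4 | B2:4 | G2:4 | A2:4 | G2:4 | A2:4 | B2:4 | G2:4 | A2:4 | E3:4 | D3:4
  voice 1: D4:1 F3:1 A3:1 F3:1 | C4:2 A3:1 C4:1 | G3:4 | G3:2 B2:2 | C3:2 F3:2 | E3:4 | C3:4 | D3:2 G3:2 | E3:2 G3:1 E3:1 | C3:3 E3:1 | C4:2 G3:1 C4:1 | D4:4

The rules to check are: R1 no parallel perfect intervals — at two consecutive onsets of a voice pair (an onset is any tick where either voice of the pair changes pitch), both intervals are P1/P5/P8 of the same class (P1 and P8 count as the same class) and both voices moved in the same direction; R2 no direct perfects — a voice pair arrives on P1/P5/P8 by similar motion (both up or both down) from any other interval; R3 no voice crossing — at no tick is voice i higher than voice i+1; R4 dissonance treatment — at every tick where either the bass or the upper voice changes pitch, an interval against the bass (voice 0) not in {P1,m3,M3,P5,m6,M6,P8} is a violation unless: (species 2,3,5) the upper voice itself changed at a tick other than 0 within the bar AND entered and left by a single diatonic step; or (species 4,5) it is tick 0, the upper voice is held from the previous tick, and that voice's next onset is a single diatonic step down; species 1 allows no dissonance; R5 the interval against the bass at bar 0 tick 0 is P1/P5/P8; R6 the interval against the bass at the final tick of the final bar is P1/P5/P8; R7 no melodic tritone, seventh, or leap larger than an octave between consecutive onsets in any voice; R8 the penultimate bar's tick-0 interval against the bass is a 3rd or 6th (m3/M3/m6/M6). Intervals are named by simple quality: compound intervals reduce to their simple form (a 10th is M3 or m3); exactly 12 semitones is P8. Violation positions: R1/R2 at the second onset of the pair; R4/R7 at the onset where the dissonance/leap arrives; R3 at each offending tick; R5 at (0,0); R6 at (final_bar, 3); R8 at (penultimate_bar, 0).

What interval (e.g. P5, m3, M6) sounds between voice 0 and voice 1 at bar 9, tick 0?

voice 0=A2 voice 1=C3 -> m3

m3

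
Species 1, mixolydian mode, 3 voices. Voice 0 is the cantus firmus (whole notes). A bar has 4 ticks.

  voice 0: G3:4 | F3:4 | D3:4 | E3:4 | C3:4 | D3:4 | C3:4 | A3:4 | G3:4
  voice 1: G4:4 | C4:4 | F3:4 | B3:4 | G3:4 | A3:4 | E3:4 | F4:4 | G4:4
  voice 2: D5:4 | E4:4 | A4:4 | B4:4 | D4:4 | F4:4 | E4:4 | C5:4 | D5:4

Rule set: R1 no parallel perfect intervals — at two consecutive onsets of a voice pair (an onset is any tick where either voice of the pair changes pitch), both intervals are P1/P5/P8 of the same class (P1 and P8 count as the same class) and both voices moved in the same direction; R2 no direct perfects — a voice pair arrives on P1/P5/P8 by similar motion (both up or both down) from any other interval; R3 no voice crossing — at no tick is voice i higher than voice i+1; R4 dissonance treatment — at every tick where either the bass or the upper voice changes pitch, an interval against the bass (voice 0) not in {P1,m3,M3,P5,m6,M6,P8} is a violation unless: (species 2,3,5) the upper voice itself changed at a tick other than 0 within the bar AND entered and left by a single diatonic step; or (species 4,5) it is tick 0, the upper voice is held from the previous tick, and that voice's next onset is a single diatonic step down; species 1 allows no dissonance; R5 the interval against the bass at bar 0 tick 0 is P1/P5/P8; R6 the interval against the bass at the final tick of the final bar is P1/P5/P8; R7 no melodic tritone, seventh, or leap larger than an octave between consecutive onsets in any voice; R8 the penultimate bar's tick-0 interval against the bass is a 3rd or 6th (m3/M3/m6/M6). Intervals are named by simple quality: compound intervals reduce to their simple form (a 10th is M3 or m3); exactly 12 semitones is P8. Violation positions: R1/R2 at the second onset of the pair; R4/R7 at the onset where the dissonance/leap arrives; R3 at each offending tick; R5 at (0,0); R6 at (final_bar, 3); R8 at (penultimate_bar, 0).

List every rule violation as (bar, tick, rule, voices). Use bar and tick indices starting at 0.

bar 0: v0=G3 v1=G4 v2=D5 downbeat P5
bar 1: v0=F3 v1=C4 v2=E4 downbeat M7
bar 2: v0=D3 v1=F3 v2=A4 downbeat P5
bar 3: v0=E3 v1=B3 v2=B4 downbeat P5
bar 4: v0=C3 v1=G3 v2=D4 downbeat M2
bar 5: v0=D3 v1=A3 v2=F4 downbeat m3
bar 6: v0=C3 v1=E3 v2=E4 downbeat M3
bar 7: v0=A3 v1=F4 v2=C5 downbeat m3
bar 8: v0=G3 v1=G4 v2=D5 downbeat P5
  -> R2 @ bar 1 tick 0 v(0, 1): G3/G4 P8 -> F3/C4 P5 similar
  -> R4 @ bar 1 tick 0 v(0, 2): F3/E4 M7 untreated
  -> R7 @ bar 1 tick 0 v(2,): D5->E4 leap 10st
  -> R1 @ bar 3 tick 0 v(0, 2): D3/A4 P5 -> E3/B4 P5 similar
  -> R2 @ bar 3 tick 0 v(0, 1): D3/F3 m3 -> E3/B3 P5 similar
  -> R2 @ bar 3 tick 0 v(1, 2): F3/A4 M3 -> B3/B4 P8 similar
  -> R7 @ bar 3 tick 0 v(1,): F3->B3 leap 6st
  -> R1 @ bar 4 tick 0 v(0, 1): E3/B3 P5 -> C3/G3 P5 similar
  -> R2 @ bar 4 tick 0 v(1, 2): B3/B4 P8 -> G3/D4 P5 similar
  -> R4 @ bar 4 tick 0 v(0, 2): C3/D4 M2 untreated
  -> R1 @ bar 5 tick 0 v(0, 1): C3/G3 P5 -> D3/A3 P5 similar
  -> R2 @ bar 6 tick 0 v(1, 2): A3/F4 m6 -> E3/E4 P8 similar
  -> R2 @ bar 7 tick 0 v(1, 2): E3/E4 P8 -> F4/C5 P5 similar
  -> R7 @ bar 7 tick 0 v(1,): E3->F4 leap 13st
  -> R1 @ bar 8 tick 0 v(1, 2): F4/C5 P5 -> G4/D5 P5 similar

(1, 0, R2, (0, 1))
(1, 0, R4, (0, 2))
(1, 0, R7, (2,))
(3, 0, R1, (0, 2))
(3, 0, R2, (0, 1))
(3, 0, R2, (1, 2))
(3, 0, R7, (1,))
(4, 0, R1, (0, 1))
(4, 0, R2, (1, 2))
(4, 0, R4, (0, 2))
(5, 0, R1, (0, 1))
(6, 0, R2, (1, 2))
(7, 0, R2, (1, 2))
(7, 0, R7, (1,))
(8, 0, R1, (1, 2))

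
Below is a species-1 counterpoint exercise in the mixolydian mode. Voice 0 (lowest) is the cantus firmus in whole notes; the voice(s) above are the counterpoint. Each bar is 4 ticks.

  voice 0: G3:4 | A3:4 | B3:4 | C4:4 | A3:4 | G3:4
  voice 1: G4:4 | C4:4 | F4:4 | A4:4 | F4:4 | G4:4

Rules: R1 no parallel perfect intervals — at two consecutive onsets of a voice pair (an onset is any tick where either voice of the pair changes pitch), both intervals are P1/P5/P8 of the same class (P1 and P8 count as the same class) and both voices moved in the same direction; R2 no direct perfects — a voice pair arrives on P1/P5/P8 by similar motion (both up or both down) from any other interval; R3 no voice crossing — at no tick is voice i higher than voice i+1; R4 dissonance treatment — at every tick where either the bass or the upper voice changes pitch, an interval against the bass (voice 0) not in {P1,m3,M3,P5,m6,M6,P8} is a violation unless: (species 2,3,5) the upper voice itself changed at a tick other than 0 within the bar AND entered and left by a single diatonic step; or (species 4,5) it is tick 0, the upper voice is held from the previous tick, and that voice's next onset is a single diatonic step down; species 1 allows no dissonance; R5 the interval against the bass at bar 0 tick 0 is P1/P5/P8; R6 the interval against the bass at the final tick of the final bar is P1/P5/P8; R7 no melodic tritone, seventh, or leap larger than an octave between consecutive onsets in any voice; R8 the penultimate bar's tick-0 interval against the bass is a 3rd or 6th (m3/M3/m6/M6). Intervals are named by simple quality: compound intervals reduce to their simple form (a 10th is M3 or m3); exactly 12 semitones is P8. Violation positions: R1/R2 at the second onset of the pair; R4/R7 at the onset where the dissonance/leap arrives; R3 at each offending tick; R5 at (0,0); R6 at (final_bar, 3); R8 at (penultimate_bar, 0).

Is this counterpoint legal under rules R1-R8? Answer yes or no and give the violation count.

bar 0: v0=G3 v1=G4 (P8)
bar 1: v0=A3 v1=C4 (m3)
bar 2: v0=B3 v1=F4 (TT)
bar 3: v0=C4 v1=A4 (M6)
bar 4: v0=A3 v1=F4 (m6)
bar 5: v0=G3 v1=G4 (P8)
  R4 @ bar2.0: B3/F4 TT untreated

No (1 violations)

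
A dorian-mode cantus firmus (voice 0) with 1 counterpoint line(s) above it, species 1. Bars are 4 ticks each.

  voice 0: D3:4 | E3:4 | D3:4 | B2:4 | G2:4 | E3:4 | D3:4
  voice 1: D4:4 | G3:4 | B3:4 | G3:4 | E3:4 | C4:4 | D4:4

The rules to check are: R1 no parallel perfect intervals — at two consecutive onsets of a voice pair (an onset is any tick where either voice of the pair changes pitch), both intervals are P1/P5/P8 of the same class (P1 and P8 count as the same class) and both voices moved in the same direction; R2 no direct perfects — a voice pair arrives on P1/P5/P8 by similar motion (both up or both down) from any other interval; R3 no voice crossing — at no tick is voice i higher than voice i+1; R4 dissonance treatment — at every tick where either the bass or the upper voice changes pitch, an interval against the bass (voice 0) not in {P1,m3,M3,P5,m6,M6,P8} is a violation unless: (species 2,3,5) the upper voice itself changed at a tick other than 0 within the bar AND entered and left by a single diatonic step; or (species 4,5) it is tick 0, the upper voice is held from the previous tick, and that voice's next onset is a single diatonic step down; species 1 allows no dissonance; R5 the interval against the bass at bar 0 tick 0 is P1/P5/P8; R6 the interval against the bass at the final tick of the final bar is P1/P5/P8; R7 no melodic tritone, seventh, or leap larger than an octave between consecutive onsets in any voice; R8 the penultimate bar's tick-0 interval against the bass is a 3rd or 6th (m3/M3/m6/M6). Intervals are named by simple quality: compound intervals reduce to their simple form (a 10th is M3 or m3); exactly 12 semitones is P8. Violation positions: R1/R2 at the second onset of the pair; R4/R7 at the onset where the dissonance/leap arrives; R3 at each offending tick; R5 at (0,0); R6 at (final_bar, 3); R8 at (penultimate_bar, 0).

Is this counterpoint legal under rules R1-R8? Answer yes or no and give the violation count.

Yes (0 violations)

bar 0: v0=D3 v1=D4 (P8)
bar 1: v0=E3 v1=G3 (m3)
bar 2: v0=D3 v1=B3 (M6)
bar 3: v0=B2 v1=G3 (m6)
bar 4: v0=G2 v1=E3 (M6)
bar 5: v0=E3 v1=C4 (m6)
bar 6: v0=D3 v1=D4 (P8)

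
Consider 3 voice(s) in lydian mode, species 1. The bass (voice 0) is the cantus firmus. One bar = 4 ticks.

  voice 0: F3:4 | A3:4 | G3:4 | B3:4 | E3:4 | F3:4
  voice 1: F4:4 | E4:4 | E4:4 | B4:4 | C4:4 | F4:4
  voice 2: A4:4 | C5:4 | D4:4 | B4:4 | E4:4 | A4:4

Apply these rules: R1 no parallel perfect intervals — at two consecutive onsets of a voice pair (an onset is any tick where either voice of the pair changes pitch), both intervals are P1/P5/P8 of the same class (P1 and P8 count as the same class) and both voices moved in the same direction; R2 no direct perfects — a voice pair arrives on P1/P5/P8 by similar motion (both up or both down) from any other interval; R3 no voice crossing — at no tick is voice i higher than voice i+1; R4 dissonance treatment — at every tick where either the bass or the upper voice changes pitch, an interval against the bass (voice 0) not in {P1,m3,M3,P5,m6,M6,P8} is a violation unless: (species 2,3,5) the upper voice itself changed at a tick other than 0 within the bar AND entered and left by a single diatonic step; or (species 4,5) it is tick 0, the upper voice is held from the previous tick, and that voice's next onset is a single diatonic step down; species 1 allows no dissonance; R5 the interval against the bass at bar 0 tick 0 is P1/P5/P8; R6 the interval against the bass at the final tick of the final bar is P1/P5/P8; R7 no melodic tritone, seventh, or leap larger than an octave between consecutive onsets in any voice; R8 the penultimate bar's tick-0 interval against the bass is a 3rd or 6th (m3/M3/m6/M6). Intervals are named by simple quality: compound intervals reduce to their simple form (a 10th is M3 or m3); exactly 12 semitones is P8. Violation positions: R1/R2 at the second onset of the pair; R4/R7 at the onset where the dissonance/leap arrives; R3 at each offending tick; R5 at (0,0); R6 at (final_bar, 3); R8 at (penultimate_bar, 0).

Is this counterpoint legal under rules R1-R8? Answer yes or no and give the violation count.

bar 0: v0=F3 v1=F4 v2=A4 (M3)
bar 1: v0=A3 v1=E4 v2=C5 (m3)
bar 2: v0=G3 v1=E4 v2=D4 (P5)
bar 3: v0=B3 v1=B4 v2=B4 (P8)
bar 4: v0=E3 v1=C4 v2=E4 (P8)
bar 5: v0=F3 v1=F4 v2=A4 (M3)
  R5 @ bar0.0: opens on M3
  R2 @ bar2.0: A3/C5 m3 -> G3/D4 P5 similar
  R3 @ bar2.0: E4 above D4
  R7 @ bar2.0: C5->D4 leap 10st
  R3 @ bar2.1: E4 above D4
  R3 @ bar2.2: E4 above D4
  R3 @ bar2.3: E4 above D4
  R2 @ bar3.0: G3/E4 M6 -> B3/B4 P8 similar
  R2 @ bar3.0: G3/D4 P5 -> B3/B4 P8 similar
  R2 @ bar3.0: E4/D4 M2 -> B4/B4 P1 similar
  R1 @ bar4.0: B3/B4 P8 -> E3/E4 P8 similar
  R7 @ bar4.0: B4->C4 leap 11st
  R8 @ bar4.0: penult P8 not 3rd/6th
  R2 @ bar5.0: E3/C4 m6 -> F3/F4 P8 similar
  R6 @ bar5.3: closes on M3

No (15 violations)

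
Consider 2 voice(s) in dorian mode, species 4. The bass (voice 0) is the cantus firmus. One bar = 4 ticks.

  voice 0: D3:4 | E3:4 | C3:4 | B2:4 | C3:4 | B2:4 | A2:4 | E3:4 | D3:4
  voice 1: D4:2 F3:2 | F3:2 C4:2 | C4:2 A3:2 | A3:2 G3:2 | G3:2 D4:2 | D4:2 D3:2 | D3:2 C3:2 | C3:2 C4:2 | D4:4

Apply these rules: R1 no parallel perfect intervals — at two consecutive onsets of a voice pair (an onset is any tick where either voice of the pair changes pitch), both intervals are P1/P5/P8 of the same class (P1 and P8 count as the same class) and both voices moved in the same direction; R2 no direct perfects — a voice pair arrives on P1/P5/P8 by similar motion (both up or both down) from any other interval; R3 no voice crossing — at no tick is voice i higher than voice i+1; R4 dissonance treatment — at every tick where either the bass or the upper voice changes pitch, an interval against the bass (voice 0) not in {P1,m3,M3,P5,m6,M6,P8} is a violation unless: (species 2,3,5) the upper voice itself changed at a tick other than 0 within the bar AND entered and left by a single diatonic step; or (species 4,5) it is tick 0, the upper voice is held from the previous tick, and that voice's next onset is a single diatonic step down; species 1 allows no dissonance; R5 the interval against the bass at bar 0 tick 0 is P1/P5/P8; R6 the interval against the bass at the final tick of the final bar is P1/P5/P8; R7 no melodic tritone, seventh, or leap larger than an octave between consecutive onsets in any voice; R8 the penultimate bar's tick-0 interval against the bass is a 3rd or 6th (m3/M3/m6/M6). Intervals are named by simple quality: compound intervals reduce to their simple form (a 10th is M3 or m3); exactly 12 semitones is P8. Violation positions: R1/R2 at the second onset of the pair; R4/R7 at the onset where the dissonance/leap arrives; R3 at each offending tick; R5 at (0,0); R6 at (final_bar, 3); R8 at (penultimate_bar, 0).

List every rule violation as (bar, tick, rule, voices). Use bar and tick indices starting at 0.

bar 0: v0=D3 v1=D4 downbeat P8
bar 1: v0=E3 v1=F3 downbeat m2
bar 2: v0=C3 v1=C4 downbeat P8
bar 3: v0=B2 v1=A3 downbeat m7
bar 4: v0=C3 v1=G3 downbeat P5
bar 5: v0=B2 v1=D4 downbeat m3
bar 6: v0=A2 v1=D3 downbeat P4
bar 7: v0=E3 v1=C3 downbeat M3
bar 8: v0=D3 v1=D4 downbeat P8
  -> R4 @ bar 1 tick 0 v(0, 1): E3/F3 m2 untreated
  -> R4 @ bar 4 tick 2 v(0, 1): C3/D4 M2 untreated
  -> R3 @ bar 7 tick 0 v(0, 1): E3 above C3
  -> R3 @ bar 7 tick 1 v(0, 1): E3 above C3

(1, 0, R4, (0, 1))
(4, 2, R4, (0, 1))
(7, 0, R3, (0, 1))
(7, 1, R3, (0, 1))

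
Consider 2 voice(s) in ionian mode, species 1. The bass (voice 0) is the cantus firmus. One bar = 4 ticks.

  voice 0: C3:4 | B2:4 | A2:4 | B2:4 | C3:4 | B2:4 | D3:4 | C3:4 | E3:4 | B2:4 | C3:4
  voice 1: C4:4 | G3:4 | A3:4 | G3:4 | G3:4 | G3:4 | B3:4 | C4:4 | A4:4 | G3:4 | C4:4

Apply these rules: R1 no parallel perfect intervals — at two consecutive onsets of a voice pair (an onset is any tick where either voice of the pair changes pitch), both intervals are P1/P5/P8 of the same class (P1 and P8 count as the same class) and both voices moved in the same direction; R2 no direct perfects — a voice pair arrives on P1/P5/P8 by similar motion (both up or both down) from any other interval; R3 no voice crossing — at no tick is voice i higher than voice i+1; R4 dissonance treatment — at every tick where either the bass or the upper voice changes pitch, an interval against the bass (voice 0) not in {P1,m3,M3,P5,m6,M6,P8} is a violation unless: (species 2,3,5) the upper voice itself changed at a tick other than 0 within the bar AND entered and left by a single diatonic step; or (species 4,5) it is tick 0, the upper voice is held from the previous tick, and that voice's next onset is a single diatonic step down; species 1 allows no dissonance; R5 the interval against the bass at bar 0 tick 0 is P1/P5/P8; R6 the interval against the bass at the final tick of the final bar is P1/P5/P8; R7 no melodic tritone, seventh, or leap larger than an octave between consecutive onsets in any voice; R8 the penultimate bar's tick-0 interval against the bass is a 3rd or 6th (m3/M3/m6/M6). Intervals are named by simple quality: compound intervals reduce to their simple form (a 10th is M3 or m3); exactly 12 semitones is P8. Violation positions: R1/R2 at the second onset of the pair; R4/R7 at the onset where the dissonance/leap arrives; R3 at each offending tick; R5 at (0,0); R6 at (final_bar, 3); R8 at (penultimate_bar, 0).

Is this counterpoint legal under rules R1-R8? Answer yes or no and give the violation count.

bar 0: v0=C3 v1=C4 (P8)
bar 1: v0=B2 v1=G3 (m6)
bar 2: v0=A2 v1=A3 (P8)
bar 3: v0=B2 v1=G3 (m6)
bar 4: v0=C3 v1=G3 (P5)
bar 5: v0=B2 v1=G3 (m6)
bar 6: v0=D3 v1=B3 (M6)
bar 7: v0=C3 v1=C4 (P8)
bar 8: v0=E3 v1=A4 (P4)
bar 9: v0=B2 v1=G3 (m6)
bar 10: v0=C3 v1=C4 (P8)
  R4 @ bar8.0: E3/A4 P4 untreated
  R7 @ bar9.0: A4->G3 leap 14st
  R2 @ bar10.0: B2/G3 m6 -> C3/C4 P8 similar

No (3 violations)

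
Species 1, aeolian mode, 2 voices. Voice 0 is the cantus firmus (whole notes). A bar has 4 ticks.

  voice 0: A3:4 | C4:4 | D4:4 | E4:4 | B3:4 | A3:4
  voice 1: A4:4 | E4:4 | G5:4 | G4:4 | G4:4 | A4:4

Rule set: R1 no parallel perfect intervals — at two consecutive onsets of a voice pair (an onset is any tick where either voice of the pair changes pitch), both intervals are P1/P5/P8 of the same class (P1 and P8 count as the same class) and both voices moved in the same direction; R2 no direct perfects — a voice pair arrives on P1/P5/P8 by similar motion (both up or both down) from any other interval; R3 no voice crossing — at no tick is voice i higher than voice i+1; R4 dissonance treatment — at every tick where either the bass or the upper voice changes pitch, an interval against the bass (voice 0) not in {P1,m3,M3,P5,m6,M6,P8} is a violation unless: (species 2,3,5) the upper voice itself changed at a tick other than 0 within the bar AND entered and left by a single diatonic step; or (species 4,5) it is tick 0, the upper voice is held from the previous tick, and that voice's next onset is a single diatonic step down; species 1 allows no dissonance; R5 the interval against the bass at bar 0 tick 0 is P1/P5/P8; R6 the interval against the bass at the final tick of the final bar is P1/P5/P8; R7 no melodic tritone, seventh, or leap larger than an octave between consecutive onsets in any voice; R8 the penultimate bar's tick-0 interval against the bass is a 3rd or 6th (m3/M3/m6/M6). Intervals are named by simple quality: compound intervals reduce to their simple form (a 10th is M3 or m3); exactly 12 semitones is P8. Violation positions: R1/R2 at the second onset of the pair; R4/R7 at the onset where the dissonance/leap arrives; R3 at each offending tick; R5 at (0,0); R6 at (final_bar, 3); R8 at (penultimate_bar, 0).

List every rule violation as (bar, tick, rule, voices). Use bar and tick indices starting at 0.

bar 0: v0=A3 v1=A4 downbeat P8
bar 1: v0=C4 v1=E4 downbeat M3
bar 2: v0=D4 v1=G5 downbeat P4
bar 3: v0=E4 v1=G4 downbeat m3
bar 4: v0=B3 v1=G4 downbeat m6
bar 5: v0=A3 v1=A4 downbeat P8
  -> R4 @ bar 2 tick 0 v(0, 1): D4/G5 P4 untreated
  -> R7 @ bar 2 tick 0 v(1,): E4->G5 leap 15st

(2, 0, R4, (0, 1))
(2, 0, R7, (1,))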